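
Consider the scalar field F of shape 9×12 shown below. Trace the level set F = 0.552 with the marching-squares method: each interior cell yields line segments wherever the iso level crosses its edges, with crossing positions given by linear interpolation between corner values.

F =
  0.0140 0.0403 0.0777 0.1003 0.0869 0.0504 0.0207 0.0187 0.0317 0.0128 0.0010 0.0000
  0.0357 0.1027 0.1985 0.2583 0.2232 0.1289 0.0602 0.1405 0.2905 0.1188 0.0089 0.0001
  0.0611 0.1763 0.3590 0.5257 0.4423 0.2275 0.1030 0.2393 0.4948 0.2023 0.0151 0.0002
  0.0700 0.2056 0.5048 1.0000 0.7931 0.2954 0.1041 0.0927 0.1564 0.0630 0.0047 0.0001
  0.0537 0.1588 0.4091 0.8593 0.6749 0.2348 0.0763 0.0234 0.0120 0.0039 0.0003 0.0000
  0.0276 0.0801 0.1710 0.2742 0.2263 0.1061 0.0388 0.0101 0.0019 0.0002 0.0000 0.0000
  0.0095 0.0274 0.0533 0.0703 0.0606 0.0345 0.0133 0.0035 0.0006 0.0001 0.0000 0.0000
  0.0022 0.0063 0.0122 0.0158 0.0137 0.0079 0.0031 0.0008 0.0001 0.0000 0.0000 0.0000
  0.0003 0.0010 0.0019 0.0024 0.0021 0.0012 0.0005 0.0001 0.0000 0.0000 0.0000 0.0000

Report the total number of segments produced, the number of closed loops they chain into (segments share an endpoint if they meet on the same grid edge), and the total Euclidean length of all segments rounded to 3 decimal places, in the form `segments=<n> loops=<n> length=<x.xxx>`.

cell (2,2): code 0100 → (2.055,3.000)–(3.000,2.095)
cell (2,3): code 1100 → (2.313,4.000)–(2.055,3.000)
cell (2,4): code 1000 → (3.000,4.484)–(2.313,4.000)
cell (3,2): code 0110 → (3.000,2.095)–(4.000,2.317)
cell (3,4): code 1001 → (4.000,4.279)–(3.000,4.484)
cell (4,2): code 0010 → (4.000,2.317)–(4.525,3.000)
cell (4,3): code 0011 → (4.525,3.000)–(4.274,4.000)
cell (4,4): code 0001 → (4.274,4.000)–(4.000,4.279)
total: 8 segments, chained into 1 closed loop(s), length Σ = 7.510064

segments=8 loops=1 length=7.510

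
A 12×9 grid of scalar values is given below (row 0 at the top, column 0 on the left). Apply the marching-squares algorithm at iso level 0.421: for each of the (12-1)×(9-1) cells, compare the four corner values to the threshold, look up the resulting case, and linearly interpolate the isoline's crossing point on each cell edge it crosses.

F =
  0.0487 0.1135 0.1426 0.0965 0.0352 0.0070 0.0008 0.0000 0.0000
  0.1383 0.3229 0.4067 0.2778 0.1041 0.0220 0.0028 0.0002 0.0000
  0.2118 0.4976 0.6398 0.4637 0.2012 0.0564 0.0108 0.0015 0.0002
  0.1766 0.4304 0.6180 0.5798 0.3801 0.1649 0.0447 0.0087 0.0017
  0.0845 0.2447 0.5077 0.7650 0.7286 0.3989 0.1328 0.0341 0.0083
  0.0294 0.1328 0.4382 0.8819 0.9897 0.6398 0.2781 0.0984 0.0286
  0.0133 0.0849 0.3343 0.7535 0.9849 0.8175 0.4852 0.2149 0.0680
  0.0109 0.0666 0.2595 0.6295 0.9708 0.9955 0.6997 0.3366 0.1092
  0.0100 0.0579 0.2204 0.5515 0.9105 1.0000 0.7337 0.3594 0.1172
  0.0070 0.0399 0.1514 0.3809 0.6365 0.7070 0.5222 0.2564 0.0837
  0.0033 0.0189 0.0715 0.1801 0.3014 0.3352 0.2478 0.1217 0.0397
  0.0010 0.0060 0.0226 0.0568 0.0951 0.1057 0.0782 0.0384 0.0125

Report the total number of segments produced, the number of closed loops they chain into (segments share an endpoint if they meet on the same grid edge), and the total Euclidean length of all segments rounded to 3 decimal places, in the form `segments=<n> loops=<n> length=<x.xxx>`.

cell (1,0): code 0100 → (1.562,1.000)–(2.000,0.732)
cell (1,1): code 1100 → (1.061,2.000)–(1.562,1.000)
cell (1,2): code 1100 → (1.770,3.000)–(1.061,2.000)
cell (1,3): code 1000 → (2.000,3.163)–(1.770,3.000)
cell (2,0): code 0110 → (2.000,0.732)–(3.000,0.963)
cell (2,3): code 1001 → (3.000,3.795)–(2.000,3.163)
cell (3,0): code 0010 → (3.000,0.963)–(3.051,1.000)
cell (3,1): code 0111 → (3.051,1.000)–(4.000,1.670)
cell (3,3): code 1101 → (3.117,4.000)–(3.000,3.795)
cell (3,4): code 1000 → (4.000,4.933)–(3.117,4.000)
cell (4,1): code 0110 → (4.000,1.670)–(5.000,1.944)
cell (4,4): code 1101 → (4.092,5.000)–(4.000,4.933)
cell (4,5): code 1000 → (5.000,5.605)–(4.092,5.000)
cell (5,1): code 0010 → (5.000,1.944)–(5.166,2.000)
cell (5,2): code 0111 → (5.166,2.000)–(6.000,2.207)
cell (5,5): code 1101 → (5.690,6.000)–(5.000,5.605)
cell (5,6): code 1000 → (6.000,6.238)–(5.690,6.000)
cell (6,2): code 0110 → (6.000,2.207)–(7.000,2.436)
cell (6,6): code 1001 → (7.000,6.768)–(6.000,6.238)
cell (7,2): code 0110 → (7.000,2.436)–(8.000,2.606)
cell (7,6): code 1001 → (8.000,6.835)–(7.000,6.768)
cell (8,2): code 0010 → (8.000,2.606)–(8.765,3.000)
cell (8,3): code 0111 → (8.765,3.000)–(9.000,3.157)
cell (8,6): code 1001 → (9.000,6.381)–(8.000,6.835)
cell (9,3): code 0010 → (9.000,3.157)–(9.643,4.000)
cell (9,4): code 0011 → (9.643,4.000)–(9.769,5.000)
cell (9,5): code 0011 → (9.769,5.000)–(9.369,6.000)
cell (9,6): code 0001 → (9.369,6.000)–(9.000,6.381)
total: 28 segments, chained into 1 closed loop(s), length Σ = 22.647494

segments=28 loops=1 length=22.647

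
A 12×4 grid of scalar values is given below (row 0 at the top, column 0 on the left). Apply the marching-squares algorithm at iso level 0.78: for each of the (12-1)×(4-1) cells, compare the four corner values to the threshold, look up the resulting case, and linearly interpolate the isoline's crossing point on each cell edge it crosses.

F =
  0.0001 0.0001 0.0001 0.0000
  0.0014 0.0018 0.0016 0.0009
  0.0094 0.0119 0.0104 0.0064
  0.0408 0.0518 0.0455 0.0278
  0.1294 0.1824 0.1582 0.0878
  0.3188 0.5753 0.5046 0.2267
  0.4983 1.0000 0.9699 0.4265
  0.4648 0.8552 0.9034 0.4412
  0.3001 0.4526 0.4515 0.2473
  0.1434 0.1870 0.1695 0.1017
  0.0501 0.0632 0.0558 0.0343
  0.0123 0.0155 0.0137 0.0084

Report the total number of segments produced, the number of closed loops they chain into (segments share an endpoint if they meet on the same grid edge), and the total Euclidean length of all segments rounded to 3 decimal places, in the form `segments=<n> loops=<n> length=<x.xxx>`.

segments=8 loops=1 length=5.909

cell (5,0): code 0100 → (5.482,1.000)–(6.000,0.561)
cell (5,1): code 1100 → (5.592,2.000)–(5.482,1.000)
cell (5,2): code 1000 → (6.000,2.349)–(5.592,2.000)
cell (6,0): code 0110 → (6.000,0.561)–(7.000,0.807)
cell (6,2): code 1001 → (7.000,2.267)–(6.000,2.349)
cell (7,0): code 0010 → (7.000,0.807)–(7.187,1.000)
cell (7,1): code 0011 → (7.187,1.000)–(7.273,2.000)
cell (7,2): code 0001 → (7.273,2.000)–(7.000,2.267)
total: 8 segments, chained into 1 closed loop(s), length Σ = 5.909127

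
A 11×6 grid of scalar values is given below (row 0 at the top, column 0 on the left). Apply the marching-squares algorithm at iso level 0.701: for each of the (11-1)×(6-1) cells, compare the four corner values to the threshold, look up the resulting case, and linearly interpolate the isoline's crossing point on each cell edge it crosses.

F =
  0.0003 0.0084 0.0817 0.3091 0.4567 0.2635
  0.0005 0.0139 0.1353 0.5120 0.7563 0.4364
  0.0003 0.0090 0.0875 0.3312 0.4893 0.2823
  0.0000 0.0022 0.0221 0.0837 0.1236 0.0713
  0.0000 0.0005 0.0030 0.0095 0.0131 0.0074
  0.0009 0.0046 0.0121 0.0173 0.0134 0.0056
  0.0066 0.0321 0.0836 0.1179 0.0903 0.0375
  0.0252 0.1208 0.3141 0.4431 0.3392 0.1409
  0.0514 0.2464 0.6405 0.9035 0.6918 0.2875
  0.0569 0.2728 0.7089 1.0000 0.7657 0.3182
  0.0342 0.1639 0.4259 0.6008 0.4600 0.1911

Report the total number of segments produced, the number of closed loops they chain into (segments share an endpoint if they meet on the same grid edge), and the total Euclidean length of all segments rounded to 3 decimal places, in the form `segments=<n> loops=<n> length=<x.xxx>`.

segments=14 loops=2 length=7.769

cell (0,3): code 0100 → (0.815,4.000)–(1.000,3.774)
cell (0,4): code 1000 → (1.000,4.173)–(0.815,4.000)
cell (1,3): code 0010 → (1.000,3.774)–(1.207,4.000)
cell (1,4): code 0001 → (1.207,4.000)–(1.000,4.173)
cell (7,2): code 0100 → (7.560,3.000)–(8.000,2.230)
cell (7,3): code 1000 → (8.000,3.957)–(7.560,3.000)
cell (8,1): code 0100 → (8.885,2.000)–(9.000,1.982)
cell (8,2): code 1110 → (8.000,2.230)–(8.885,2.000)
cell (8,3): code 1101 → (8.124,4.000)–(8.000,3.957)
cell (8,4): code 1000 → (9.000,4.145)–(8.124,4.000)
cell (9,1): code 0010 → (9.000,1.982)–(9.028,2.000)
cell (9,2): code 0011 → (9.028,2.000)–(9.749,3.000)
cell (9,3): code 0011 → (9.749,3.000)–(9.212,4.000)
cell (9,4): code 0001 → (9.212,4.000)–(9.000,4.145)
total: 14 segments, chained into 2 closed loop(s), length Σ = 7.768863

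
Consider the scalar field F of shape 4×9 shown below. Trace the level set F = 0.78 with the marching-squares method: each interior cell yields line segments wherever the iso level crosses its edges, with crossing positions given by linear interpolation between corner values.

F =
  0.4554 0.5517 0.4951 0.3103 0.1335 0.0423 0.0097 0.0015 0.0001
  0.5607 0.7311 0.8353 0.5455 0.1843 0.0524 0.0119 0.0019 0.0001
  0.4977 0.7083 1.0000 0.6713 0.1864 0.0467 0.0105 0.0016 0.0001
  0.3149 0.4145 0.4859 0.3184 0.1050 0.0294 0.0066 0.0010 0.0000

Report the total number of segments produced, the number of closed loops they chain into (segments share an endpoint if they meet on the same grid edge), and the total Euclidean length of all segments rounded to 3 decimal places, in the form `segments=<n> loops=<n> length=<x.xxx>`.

cell (0,1): code 0100 → (0.837,2.000)–(1.000,1.469)
cell (0,2): code 1000 → (1.000,2.191)–(0.837,2.000)
cell (1,1): code 0110 → (1.000,1.469)–(2.000,1.246)
cell (1,2): code 1001 → (2.000,2.669)–(1.000,2.191)
cell (2,1): code 0010 → (2.000,1.246)–(2.428,2.000)
cell (2,2): code 0001 → (2.428,2.000)–(2.000,2.669)
total: 6 segments, chained into 1 closed loop(s), length Σ = 4.600524

segments=6 loops=1 length=4.601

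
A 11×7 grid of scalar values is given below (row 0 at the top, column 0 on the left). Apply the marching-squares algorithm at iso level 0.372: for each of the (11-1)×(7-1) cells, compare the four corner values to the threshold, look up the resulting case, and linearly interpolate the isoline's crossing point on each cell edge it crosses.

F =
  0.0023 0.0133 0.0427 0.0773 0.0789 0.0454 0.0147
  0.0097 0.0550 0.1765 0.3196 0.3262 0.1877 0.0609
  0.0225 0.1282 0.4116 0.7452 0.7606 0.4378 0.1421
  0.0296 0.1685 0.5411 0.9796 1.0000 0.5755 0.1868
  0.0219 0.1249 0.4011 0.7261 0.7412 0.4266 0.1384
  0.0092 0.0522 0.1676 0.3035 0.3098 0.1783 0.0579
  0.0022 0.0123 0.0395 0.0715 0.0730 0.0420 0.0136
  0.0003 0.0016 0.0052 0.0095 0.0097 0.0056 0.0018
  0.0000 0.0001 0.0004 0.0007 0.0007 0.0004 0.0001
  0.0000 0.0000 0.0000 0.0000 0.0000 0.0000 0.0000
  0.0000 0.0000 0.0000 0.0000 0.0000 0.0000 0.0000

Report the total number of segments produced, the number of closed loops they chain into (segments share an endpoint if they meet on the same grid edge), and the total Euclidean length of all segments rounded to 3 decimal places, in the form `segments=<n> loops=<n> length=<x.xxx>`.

cell (1,1): code 0100 → (1.832,2.000)–(2.000,1.860)
cell (1,2): code 1100 → (1.123,3.000)–(1.832,2.000)
cell (1,3): code 1100 → (1.105,4.000)–(1.123,3.000)
cell (1,4): code 1100 → (1.737,5.000)–(1.105,4.000)
cell (1,5): code 1000 → (2.000,5.223)–(1.737,5.000)
cell (2,1): code 0110 → (2.000,1.860)–(3.000,1.546)
cell (2,5): code 1001 → (3.000,5.524)–(2.000,5.223)
cell (3,1): code 0110 → (3.000,1.546)–(4.000,1.895)
cell (3,5): code 1001 → (4.000,5.189)–(3.000,5.524)
cell (4,1): code 0010 → (4.000,1.895)–(4.125,2.000)
cell (4,2): code 0011 → (4.125,2.000)–(4.838,3.000)
cell (4,3): code 0011 → (4.838,3.000)–(4.856,4.000)
cell (4,4): code 0011 → (4.856,4.000)–(4.220,5.000)
cell (4,5): code 0001 → (4.220,5.000)–(4.000,5.189)
total: 14 segments, chained into 1 closed loop(s), length Σ = 12.044600

segments=14 loops=1 length=12.045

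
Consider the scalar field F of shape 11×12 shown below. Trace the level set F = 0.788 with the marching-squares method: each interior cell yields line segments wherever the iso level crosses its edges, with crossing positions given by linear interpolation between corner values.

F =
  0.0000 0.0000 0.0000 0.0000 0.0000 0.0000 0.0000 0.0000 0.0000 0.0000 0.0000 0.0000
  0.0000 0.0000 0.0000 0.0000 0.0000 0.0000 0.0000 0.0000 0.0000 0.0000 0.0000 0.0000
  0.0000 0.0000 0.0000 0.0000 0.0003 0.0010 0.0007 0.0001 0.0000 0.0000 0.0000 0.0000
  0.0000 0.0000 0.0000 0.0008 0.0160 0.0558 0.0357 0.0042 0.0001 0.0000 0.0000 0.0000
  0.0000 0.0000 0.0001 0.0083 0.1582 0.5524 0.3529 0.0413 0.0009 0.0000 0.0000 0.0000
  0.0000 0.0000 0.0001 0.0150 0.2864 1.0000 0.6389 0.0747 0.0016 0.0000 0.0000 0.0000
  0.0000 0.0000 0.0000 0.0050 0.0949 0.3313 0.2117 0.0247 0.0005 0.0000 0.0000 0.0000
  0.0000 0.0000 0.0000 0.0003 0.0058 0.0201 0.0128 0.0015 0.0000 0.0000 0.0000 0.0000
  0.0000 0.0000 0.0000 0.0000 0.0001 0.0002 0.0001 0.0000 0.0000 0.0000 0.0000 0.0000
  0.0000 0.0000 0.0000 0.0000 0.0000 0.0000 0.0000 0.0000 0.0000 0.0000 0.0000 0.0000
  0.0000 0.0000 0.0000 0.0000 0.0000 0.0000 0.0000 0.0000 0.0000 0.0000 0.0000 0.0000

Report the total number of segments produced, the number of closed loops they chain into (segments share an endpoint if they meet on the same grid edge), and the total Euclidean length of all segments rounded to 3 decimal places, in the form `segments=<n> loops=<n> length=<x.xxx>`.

segments=4 loops=1 length=2.415

cell (4,4): code 0100 → (4.526,5.000)–(5.000,4.703)
cell (4,5): code 1000 → (5.000,5.587)–(4.526,5.000)
cell (5,4): code 0010 → (5.000,4.703)–(5.317,5.000)
cell (5,5): code 0001 → (5.317,5.000)–(5.000,5.587)
total: 4 segments, chained into 1 closed loop(s), length Σ = 2.415131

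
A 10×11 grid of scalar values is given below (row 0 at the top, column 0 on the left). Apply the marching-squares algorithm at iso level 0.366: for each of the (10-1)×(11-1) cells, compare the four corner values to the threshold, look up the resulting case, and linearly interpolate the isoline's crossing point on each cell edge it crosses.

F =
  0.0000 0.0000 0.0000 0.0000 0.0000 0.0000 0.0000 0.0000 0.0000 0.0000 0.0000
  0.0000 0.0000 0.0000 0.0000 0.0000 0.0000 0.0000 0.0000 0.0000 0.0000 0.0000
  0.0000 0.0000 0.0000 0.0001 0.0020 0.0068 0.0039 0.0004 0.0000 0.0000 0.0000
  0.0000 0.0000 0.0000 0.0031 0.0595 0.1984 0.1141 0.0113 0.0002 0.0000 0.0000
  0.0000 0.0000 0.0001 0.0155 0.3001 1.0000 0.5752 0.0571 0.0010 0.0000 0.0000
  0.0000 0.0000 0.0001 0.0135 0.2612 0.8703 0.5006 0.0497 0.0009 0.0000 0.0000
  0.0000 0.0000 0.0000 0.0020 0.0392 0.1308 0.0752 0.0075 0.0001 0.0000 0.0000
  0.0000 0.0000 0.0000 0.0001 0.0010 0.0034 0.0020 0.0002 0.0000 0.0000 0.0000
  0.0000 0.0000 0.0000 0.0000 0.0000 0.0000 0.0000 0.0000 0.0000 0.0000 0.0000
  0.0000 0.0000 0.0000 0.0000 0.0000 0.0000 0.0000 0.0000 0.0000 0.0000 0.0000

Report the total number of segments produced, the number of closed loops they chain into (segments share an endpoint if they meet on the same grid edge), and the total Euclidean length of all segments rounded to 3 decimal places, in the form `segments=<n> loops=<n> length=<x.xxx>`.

segments=8 loops=1 length=7.446

cell (3,4): code 0100 → (3.209,5.000)–(4.000,4.094)
cell (3,5): code 1100 → (3.546,6.000)–(3.209,5.000)
cell (3,6): code 1000 → (4.000,6.404)–(3.546,6.000)
cell (4,4): code 0110 → (4.000,4.094)–(5.000,4.172)
cell (4,6): code 1001 → (5.000,6.299)–(4.000,6.404)
cell (5,4): code 0010 → (5.000,4.172)–(5.682,5.000)
cell (5,5): code 0011 → (5.682,5.000)–(5.316,6.000)
cell (5,6): code 0001 → (5.316,6.000)–(5.000,6.299)
total: 8 segments, chained into 1 closed loop(s), length Σ = 7.446129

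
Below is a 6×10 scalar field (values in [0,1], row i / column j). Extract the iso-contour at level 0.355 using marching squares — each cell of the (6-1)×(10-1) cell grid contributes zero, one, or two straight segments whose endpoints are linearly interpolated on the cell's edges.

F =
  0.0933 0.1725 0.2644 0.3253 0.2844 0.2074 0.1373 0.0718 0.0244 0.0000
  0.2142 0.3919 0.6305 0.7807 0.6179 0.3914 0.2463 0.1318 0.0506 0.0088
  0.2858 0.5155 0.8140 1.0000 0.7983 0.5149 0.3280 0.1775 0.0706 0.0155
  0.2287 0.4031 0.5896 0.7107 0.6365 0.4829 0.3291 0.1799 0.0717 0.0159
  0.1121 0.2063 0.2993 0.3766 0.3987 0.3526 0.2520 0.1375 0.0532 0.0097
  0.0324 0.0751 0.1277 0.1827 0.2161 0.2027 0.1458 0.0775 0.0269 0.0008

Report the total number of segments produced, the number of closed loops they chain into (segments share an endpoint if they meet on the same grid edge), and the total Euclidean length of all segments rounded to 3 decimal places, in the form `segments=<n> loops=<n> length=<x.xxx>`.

cell (0,0): code 0100 → (0.832,1.000)–(1.000,0.792)
cell (0,1): code 1100 → (0.247,2.000)–(0.832,1.000)
cell (0,2): code 1100 → (0.065,3.000)–(0.247,2.000)
cell (0,3): code 1100 → (0.212,4.000)–(0.065,3.000)
cell (0,4): code 1100 → (0.802,5.000)–(0.212,4.000)
cell (0,5): code 1000 → (1.000,5.251)–(0.802,5.000)
cell (1,0): code 0110 → (1.000,0.792)–(2.000,0.301)
cell (1,5): code 1001 → (2.000,5.856)–(1.000,5.251)
cell (2,0): code 0110 → (2.000,0.301)–(3.000,0.724)
cell (2,5): code 1001 → (3.000,5.832)–(2.000,5.856)
cell (3,0): code 0010 → (3.000,0.724)–(3.244,1.000)
cell (3,1): code 0011 → (3.244,1.000)–(3.808,2.000)
cell (3,2): code 0111 → (3.808,2.000)–(4.000,2.721)
cell (3,4): code 1011 → (4.000,4.948)–(3.982,5.000)
cell (3,5): code 0001 → (3.982,5.000)–(3.000,5.832)
cell (4,2): code 0010 → (4.000,2.721)–(4.111,3.000)
cell (4,3): code 0011 → (4.111,3.000)–(4.239,4.000)
cell (4,4): code 0001 → (4.239,4.000)–(4.000,4.948)
total: 18 segments, chained into 1 closed loop(s), length Σ = 15.192600

segments=18 loops=1 length=15.193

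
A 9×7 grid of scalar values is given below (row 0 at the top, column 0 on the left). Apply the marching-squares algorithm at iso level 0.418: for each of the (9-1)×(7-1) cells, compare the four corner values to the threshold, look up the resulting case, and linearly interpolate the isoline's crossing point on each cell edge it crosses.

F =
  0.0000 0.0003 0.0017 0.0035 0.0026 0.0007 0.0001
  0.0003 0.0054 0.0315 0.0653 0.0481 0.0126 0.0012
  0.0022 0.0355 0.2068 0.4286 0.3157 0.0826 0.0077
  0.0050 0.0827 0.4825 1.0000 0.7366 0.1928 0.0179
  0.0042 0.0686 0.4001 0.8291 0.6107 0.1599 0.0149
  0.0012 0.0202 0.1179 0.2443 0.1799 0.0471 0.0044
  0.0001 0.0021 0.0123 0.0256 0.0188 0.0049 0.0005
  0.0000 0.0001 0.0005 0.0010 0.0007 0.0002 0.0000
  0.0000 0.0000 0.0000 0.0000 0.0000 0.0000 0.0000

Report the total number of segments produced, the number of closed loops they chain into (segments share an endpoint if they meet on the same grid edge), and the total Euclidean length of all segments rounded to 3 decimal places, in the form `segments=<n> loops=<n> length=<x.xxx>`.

segments=12 loops=1 length=8.428

cell (1,2): code 0100 → (1.971,3.000)–(2.000,2.952)
cell (1,3): code 1000 → (2.000,3.094)–(1.971,3.000)
cell (2,1): code 0100 → (2.766,2.000)–(3.000,1.839)
cell (2,2): code 1110 → (2.000,2.952)–(2.766,2.000)
cell (2,3): code 1101 → (2.243,4.000)–(2.000,3.094)
cell (2,4): code 1000 → (3.000,4.586)–(2.243,4.000)
cell (3,1): code 0010 → (3.000,1.839)–(3.783,2.000)
cell (3,2): code 0111 → (3.783,2.000)–(4.000,2.042)
cell (3,4): code 1001 → (4.000,4.427)–(3.000,4.586)
cell (4,2): code 0010 → (4.000,2.042)–(4.703,3.000)
cell (4,3): code 0011 → (4.703,3.000)–(4.447,4.000)
cell (4,4): code 0001 → (4.447,4.000)–(4.000,4.427)
total: 12 segments, chained into 1 closed loop(s), length Σ = 8.428181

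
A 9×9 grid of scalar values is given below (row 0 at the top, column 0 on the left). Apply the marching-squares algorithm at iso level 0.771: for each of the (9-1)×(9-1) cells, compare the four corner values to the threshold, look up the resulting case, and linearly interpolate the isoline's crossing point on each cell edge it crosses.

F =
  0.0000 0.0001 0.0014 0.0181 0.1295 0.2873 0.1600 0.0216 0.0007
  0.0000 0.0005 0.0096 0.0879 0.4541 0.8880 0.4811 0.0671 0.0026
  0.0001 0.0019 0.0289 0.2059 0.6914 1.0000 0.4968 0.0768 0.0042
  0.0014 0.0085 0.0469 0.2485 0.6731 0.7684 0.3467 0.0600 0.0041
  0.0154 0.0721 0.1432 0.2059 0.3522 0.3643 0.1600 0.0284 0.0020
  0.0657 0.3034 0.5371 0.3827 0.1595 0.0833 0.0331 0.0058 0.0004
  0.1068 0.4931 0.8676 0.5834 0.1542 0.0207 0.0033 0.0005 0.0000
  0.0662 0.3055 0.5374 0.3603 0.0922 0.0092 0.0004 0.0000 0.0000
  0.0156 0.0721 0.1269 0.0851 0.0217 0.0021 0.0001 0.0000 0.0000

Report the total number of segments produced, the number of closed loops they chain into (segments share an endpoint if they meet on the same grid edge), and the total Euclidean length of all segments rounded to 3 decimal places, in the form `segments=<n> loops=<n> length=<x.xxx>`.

segments=10 loops=2 length=6.801

cell (0,4): code 0100 → (0.805,5.000)–(1.000,4.730)
cell (0,5): code 1000 → (1.000,5.288)–(0.805,5.000)
cell (1,4): code 0110 → (1.000,4.730)–(2.000,4.258)
cell (1,5): code 1001 → (2.000,5.455)–(1.000,5.288)
cell (2,4): code 0010 → (2.000,4.258)–(2.989,5.000)
cell (2,5): code 0001 → (2.989,5.000)–(2.000,5.455)
cell (5,1): code 0100 → (5.708,2.000)–(6.000,1.742)
cell (5,2): code 1000 → (6.000,2.340)–(5.708,2.000)
cell (6,1): code 0010 → (6.000,1.742)–(6.293,2.000)
cell (6,2): code 0001 → (6.293,2.000)–(6.000,2.340)
total: 10 segments, chained into 2 closed loop(s), length Σ = 6.801180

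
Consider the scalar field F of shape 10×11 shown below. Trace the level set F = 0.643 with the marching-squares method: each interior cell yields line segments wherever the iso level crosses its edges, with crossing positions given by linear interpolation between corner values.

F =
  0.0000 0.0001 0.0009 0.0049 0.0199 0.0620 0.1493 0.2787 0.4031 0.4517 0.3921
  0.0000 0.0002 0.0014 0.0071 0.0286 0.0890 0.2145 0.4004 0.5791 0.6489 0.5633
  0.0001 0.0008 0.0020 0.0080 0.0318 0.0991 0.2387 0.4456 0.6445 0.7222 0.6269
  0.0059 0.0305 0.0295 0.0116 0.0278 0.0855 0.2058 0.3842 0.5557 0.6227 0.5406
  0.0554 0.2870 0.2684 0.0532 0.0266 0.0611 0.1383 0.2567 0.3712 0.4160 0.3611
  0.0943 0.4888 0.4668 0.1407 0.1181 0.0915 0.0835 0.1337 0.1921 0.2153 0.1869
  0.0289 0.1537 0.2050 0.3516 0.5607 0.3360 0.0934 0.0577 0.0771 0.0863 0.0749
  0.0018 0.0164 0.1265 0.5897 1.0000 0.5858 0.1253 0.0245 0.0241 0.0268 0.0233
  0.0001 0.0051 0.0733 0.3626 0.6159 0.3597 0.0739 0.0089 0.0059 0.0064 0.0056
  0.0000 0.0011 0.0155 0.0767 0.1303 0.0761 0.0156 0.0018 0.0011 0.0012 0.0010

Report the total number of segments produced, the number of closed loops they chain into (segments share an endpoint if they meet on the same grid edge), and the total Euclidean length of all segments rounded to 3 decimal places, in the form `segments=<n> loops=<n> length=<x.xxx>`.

segments=12 loops=2 length=10.138

cell (0,8): code 0100 → (0.970,9.000)–(1.000,8.915)
cell (0,9): code 1000 → (1.000,9.069)–(0.970,9.000)
cell (1,7): code 0100 → (1.977,8.000)–(2.000,7.992)
cell (1,8): code 1110 → (1.000,8.915)–(1.977,8.000)
cell (1,9): code 1001 → (2.000,9.831)–(1.000,9.069)
cell (2,7): code 0010 → (2.000,7.992)–(2.017,8.000)
cell (2,8): code 0011 → (2.017,8.000)–(2.796,9.000)
cell (2,9): code 0001 → (2.796,9.000)–(2.000,9.831)
cell (6,3): code 0100 → (6.187,4.000)–(7.000,3.130)
cell (6,4): code 1000 → (7.000,4.862)–(6.187,4.000)
cell (7,3): code 0010 → (7.000,3.130)–(7.929,4.000)
cell (7,4): code 0001 → (7.929,4.000)–(7.000,4.862)
total: 12 segments, chained into 2 closed loop(s), length Σ = 10.138040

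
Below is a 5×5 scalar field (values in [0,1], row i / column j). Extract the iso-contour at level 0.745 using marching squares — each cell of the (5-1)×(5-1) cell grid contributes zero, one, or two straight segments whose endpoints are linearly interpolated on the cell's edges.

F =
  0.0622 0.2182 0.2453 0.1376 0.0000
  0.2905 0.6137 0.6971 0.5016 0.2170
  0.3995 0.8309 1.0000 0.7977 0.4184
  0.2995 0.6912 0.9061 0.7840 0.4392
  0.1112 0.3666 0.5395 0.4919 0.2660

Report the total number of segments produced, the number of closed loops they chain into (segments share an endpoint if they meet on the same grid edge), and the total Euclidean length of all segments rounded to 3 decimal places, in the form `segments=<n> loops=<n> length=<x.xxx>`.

segments=10 loops=1 length=7.160

cell (1,0): code 0100 → (1.605,1.000)–(2.000,0.801)
cell (1,1): code 1100 → (1.158,2.000)–(1.605,1.000)
cell (1,2): code 1100 → (1.822,3.000)–(1.158,2.000)
cell (1,3): code 1000 → (2.000,3.139)–(1.822,3.000)
cell (2,0): code 0010 → (2.000,0.801)–(2.615,1.000)
cell (2,1): code 0111 → (2.615,1.000)–(3.000,1.250)
cell (2,3): code 1001 → (3.000,3.113)–(2.000,3.139)
cell (3,1): code 0010 → (3.000,1.250)–(3.439,2.000)
cell (3,2): code 0011 → (3.439,2.000)–(3.134,3.000)
cell (3,3): code 0001 → (3.134,3.000)–(3.000,3.113)
total: 10 segments, chained into 1 closed loop(s), length Σ = 7.159670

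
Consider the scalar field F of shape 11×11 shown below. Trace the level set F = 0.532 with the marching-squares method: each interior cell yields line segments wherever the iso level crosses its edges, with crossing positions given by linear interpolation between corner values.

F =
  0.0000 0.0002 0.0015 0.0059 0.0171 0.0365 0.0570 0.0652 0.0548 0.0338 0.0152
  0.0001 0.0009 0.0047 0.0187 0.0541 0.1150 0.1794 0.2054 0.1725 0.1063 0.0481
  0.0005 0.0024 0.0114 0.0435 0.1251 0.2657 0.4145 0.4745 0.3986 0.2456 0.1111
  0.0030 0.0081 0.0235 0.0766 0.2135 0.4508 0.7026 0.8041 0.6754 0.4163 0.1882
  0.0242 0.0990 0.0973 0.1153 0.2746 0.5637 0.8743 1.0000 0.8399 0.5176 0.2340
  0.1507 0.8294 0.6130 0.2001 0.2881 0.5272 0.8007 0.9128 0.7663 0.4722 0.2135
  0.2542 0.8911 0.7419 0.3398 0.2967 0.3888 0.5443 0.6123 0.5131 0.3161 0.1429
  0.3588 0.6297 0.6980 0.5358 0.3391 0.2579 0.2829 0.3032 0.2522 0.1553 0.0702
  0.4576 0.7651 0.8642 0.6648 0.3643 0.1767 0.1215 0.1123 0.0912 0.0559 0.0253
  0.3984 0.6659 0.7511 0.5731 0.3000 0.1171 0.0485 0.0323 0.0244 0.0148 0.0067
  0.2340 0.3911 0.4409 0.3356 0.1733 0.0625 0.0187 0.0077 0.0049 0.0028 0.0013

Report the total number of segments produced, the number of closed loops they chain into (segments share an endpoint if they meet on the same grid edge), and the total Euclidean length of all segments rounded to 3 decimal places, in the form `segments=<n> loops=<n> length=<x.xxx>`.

cell (2,5): code 0100 → (2.408,6.000)–(3.000,5.322)
cell (2,6): code 1100 → (2.174,7.000)–(2.408,6.000)
cell (2,7): code 1100 → (2.482,8.000)–(2.174,7.000)
cell (2,8): code 1000 → (3.000,8.553)–(2.482,8.000)
cell (3,4): code 0100 → (3.719,5.000)–(4.000,4.890)
cell (3,5): code 1110 → (3.000,5.322)–(3.719,5.000)
cell (3,8): code 1001 → (4.000,8.955)–(3.000,8.553)
cell (4,0): code 0100 → (4.593,1.000)–(5.000,0.562)
cell (4,1): code 1100 → (4.843,2.000)–(4.593,1.000)
cell (4,2): code 1000 → (5.000,2.196)–(4.843,2.000)
cell (4,4): code 0010 → (4.000,4.890)–(4.868,5.000)
cell (4,5): code 0111 → (4.868,5.000)–(5.000,5.018)
cell (4,8): code 1001 → (5.000,8.797)–(4.000,8.955)
cell (5,0): code 0110 → (5.000,0.562)–(6.000,0.436)
cell (5,2): code 1001 → (6.000,2.522)–(5.000,2.196)
cell (5,5): code 0110 → (5.000,5.018)–(6.000,5.921)
cell (5,7): code 1011 → (6.000,7.809)–(5.925,8.000)
cell (5,8): code 0001 → (5.925,8.000)–(5.000,8.797)
cell (6,0): code 0110 → (6.000,0.436)–(7.000,0.639)
cell (6,2): code 1101 → (6.981,3.000)–(6.000,2.522)
cell (6,3): code 1000 → (7.000,3.019)–(6.981,3.000)
cell (6,5): code 0010 → (6.000,5.921)–(6.047,6.000)
cell (6,6): code 0011 → (6.047,6.000)–(6.260,7.000)
cell (6,7): code 0001 → (6.260,7.000)–(6.000,7.809)
cell (7,0): code 0110 → (7.000,0.639)–(8.000,0.242)
cell (7,3): code 1001 → (8.000,3.442)–(7.000,3.019)
cell (8,0): code 0110 → (8.000,0.242)–(9.000,0.499)
cell (8,3): code 1001 → (9.000,3.150)–(8.000,3.442)
cell (9,0): code 0010 → (9.000,0.499)–(9.487,1.000)
cell (9,1): code 0011 → (9.487,1.000)–(9.706,2.000)
cell (9,2): code 0011 → (9.706,2.000)–(9.173,3.000)
cell (9,3): code 0001 → (9.173,3.000)–(9.000,3.150)
total: 32 segments, chained into 2 closed loop(s), length Σ = 26.056185

segments=32 loops=2 length=26.056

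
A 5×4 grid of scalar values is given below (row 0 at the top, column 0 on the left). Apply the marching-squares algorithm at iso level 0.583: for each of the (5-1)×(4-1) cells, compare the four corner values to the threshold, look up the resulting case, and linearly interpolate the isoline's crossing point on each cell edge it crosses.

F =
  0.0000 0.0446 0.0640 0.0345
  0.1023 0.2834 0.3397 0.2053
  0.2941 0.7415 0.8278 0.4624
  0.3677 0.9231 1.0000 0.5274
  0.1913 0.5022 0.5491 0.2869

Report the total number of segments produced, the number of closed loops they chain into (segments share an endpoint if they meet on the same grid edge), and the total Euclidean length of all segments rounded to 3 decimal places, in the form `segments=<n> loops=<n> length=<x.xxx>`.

cell (1,0): code 0100 → (1.654,1.000)–(2.000,0.646)
cell (1,1): code 1100 → (1.498,2.000)–(1.654,1.000)
cell (1,2): code 1000 → (2.000,2.670)–(1.498,2.000)
cell (2,0): code 0110 → (2.000,0.646)–(3.000,0.388)
cell (2,2): code 1001 → (3.000,2.882)–(2.000,2.670)
cell (3,0): code 0010 → (3.000,0.388)–(3.808,1.000)
cell (3,1): code 0011 → (3.808,1.000)–(3.925,2.000)
cell (3,2): code 0001 → (3.925,2.000)–(3.000,2.882)
total: 8 segments, chained into 1 closed loop(s), length Σ = 7.698037

segments=8 loops=1 length=7.698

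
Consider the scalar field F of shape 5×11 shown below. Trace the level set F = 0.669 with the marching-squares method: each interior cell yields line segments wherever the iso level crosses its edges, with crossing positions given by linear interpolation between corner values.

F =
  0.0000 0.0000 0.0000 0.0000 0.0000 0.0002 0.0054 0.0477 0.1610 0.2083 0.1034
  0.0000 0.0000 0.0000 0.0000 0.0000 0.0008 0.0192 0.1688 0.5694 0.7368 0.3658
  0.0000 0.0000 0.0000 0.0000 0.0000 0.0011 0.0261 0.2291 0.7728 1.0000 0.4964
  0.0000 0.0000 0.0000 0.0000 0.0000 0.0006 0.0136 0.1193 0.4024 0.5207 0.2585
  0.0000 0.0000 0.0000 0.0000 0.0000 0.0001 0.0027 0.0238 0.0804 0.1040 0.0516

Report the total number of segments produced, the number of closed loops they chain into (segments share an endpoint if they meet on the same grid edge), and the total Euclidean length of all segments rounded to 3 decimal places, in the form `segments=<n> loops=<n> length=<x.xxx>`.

cell (0,8): code 0100 → (0.872,9.000)–(1.000,8.595)
cell (0,9): code 1000 → (1.000,9.183)–(0.872,9.000)
cell (1,7): code 0100 → (1.490,8.000)–(2.000,7.809)
cell (1,8): code 1110 → (1.000,8.595)–(1.490,8.000)
cell (1,9): code 1001 → (2.000,9.657)–(1.000,9.183)
cell (2,7): code 0010 → (2.000,7.809)–(2.280,8.000)
cell (2,8): code 0011 → (2.280,8.000)–(2.691,9.000)
cell (2,9): code 0001 → (2.691,9.000)–(2.000,9.657)
total: 8 segments, chained into 1 closed loop(s), length Σ = 5.443827

segments=8 loops=1 length=5.444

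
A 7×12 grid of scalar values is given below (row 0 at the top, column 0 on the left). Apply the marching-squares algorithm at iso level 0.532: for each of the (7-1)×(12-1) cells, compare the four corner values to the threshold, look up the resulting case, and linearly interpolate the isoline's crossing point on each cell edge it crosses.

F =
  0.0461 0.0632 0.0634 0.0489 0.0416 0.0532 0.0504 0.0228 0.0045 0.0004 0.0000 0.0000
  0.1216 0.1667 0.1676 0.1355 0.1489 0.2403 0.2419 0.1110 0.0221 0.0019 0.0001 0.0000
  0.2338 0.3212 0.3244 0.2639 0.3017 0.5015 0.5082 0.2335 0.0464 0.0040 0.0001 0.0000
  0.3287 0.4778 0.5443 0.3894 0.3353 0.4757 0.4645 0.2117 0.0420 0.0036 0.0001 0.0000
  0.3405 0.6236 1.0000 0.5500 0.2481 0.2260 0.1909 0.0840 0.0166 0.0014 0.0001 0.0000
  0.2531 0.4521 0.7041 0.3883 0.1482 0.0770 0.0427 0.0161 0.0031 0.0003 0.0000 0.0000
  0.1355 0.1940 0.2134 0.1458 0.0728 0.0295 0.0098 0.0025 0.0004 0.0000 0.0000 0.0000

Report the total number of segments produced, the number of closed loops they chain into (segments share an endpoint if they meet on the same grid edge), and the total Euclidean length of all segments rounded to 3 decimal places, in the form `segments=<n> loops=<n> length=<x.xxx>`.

segments=12 loops=1 length=7.027

cell (2,1): code 0100 → (2.944,2.000)–(3.000,1.815)
cell (2,2): code 1000 → (3.000,2.079)–(2.944,2.000)
cell (3,0): code 0100 → (3.372,1.000)–(4.000,0.676)
cell (3,1): code 1110 → (3.000,1.815)–(3.372,1.000)
cell (3,2): code 1101 → (3.888,3.000)–(3.000,2.079)
cell (3,3): code 1000 → (4.000,3.060)–(3.888,3.000)
cell (4,0): code 0010 → (4.000,0.676)–(4.534,1.000)
cell (4,1): code 0111 → (4.534,1.000)–(5.000,1.317)
cell (4,2): code 1011 → (5.000,2.545)–(4.111,3.000)
cell (4,3): code 0001 → (4.111,3.000)–(4.000,3.060)
cell (5,1): code 0010 → (5.000,1.317)–(5.351,2.000)
cell (5,2): code 0001 → (5.351,2.000)–(5.000,2.545)
total: 12 segments, chained into 1 closed loop(s), length Σ = 7.027331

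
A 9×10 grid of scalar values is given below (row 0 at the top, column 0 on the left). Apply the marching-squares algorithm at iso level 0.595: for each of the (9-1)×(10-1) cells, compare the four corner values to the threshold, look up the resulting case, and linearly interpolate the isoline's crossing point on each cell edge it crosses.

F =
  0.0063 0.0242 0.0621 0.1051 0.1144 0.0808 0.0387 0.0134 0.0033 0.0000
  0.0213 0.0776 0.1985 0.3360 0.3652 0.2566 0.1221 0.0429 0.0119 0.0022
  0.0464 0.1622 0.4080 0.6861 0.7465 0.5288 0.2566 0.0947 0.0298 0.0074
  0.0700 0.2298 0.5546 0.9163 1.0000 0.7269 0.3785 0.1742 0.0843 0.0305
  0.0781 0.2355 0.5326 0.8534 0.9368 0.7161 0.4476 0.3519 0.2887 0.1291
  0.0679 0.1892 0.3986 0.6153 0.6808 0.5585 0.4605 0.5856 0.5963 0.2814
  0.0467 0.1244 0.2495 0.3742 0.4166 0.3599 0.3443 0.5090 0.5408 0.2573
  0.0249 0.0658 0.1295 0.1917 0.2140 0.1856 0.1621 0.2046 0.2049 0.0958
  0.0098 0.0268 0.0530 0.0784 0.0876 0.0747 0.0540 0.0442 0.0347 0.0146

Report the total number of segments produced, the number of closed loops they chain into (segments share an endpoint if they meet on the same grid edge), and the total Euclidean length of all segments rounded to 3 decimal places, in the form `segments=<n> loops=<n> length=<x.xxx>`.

cell (1,2): code 0100 → (1.740,3.000)–(2.000,2.672)
cell (1,3): code 1100 → (1.603,4.000)–(1.740,3.000)
cell (1,4): code 1000 → (2.000,4.696)–(1.603,4.000)
cell (2,2): code 0110 → (2.000,2.672)–(3.000,2.112)
cell (2,4): code 1101 → (2.334,5.000)–(2.000,4.696)
cell (2,5): code 1000 → (3.000,5.379)–(2.334,5.000)
cell (3,2): code 0110 → (3.000,2.112)–(4.000,2.195)
cell (3,5): code 1001 → (4.000,5.451)–(3.000,5.379)
cell (4,2): code 0110 → (4.000,2.195)–(5.000,2.906)
cell (4,4): code 1011 → (5.000,4.702)–(4.768,5.000)
cell (4,5): code 0001 → (4.768,5.000)–(4.000,5.451)
cell (4,7): code 0100 → (4.996,8.000)–(5.000,7.879)
cell (4,8): code 1000 → (5.000,8.004)–(4.996,8.000)
cell (5,2): code 0010 → (5.000,2.906)–(5.084,3.000)
cell (5,3): code 0011 → (5.084,3.000)–(5.325,4.000)
cell (5,4): code 0001 → (5.325,4.000)–(5.000,4.702)
cell (5,7): code 0010 → (5.000,7.879)–(5.023,8.000)
cell (5,8): code 0001 → (5.023,8.000)–(5.000,8.004)
total: 18 segments, chained into 2 closed loop(s), length Σ = 11.298105

segments=18 loops=2 length=11.298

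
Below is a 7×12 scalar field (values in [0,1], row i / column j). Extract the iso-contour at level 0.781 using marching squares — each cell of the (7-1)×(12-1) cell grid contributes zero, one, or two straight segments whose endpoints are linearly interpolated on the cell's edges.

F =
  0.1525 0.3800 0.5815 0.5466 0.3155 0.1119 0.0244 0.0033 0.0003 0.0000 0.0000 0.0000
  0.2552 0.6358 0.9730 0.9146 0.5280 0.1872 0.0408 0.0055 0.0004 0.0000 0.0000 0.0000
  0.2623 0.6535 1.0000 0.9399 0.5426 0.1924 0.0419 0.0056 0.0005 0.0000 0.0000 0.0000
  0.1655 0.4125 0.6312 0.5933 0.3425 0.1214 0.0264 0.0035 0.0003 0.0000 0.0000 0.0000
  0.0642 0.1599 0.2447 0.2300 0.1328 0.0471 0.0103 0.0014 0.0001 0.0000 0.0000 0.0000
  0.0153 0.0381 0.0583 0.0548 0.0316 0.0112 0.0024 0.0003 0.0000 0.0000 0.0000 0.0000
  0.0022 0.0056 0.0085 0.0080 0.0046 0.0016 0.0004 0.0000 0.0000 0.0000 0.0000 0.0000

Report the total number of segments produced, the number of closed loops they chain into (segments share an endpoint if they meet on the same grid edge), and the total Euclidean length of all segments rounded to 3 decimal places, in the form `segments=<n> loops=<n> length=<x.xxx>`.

cell (0,1): code 0100 → (0.510,2.000)–(1.000,1.431)
cell (0,2): code 1100 → (0.637,3.000)–(0.510,2.000)
cell (0,3): code 1000 → (1.000,3.346)–(0.637,3.000)
cell (1,1): code 0110 → (1.000,1.431)–(2.000,1.368)
cell (1,3): code 1001 → (2.000,3.400)–(1.000,3.346)
cell (2,1): code 0010 → (2.000,1.368)–(2.594,2.000)
cell (2,2): code 0011 → (2.594,2.000)–(2.458,3.000)
cell (2,3): code 0001 → (2.458,3.000)–(2.000,3.400)
total: 8 segments, chained into 1 closed loop(s), length Σ = 6.748961

segments=8 loops=1 length=6.749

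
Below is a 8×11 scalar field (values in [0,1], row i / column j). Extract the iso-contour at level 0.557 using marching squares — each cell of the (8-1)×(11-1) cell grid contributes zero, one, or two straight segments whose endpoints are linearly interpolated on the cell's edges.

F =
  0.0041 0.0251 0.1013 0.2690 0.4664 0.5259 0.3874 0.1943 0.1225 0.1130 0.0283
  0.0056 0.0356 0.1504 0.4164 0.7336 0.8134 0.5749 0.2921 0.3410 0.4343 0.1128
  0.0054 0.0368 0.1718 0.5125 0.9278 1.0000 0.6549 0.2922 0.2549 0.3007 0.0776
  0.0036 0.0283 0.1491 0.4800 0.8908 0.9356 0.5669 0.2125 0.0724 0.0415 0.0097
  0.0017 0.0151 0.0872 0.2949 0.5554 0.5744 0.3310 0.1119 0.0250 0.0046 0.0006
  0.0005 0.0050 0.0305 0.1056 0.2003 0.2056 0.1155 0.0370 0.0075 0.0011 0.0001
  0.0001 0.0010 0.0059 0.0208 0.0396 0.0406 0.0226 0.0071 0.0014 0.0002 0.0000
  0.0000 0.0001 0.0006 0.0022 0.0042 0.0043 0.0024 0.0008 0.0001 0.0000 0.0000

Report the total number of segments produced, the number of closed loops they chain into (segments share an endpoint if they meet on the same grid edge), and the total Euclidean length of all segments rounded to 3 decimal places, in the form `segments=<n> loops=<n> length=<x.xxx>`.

segments=14 loops=1 length=11.148

cell (0,3): code 0100 → (0.339,4.000)–(1.000,3.443)
cell (0,4): code 1100 → (0.108,5.000)–(0.339,4.000)
cell (0,5): code 1100 → (0.905,6.000)–(0.108,5.000)
cell (0,6): code 1000 → (1.000,6.063)–(0.905,6.000)
cell (1,3): code 0110 → (1.000,3.443)–(2.000,3.107)
cell (1,6): code 1001 → (2.000,6.270)–(1.000,6.063)
cell (2,3): code 0110 → (2.000,3.107)–(3.000,3.187)
cell (2,6): code 1001 → (3.000,6.028)–(2.000,6.270)
cell (3,3): code 0010 → (3.000,3.187)–(3.995,4.000)
cell (3,4): code 0111 → (3.995,4.000)–(4.000,4.084)
cell (3,5): code 1011 → (4.000,5.071)–(3.042,6.000)
cell (3,6): code 0001 → (3.042,6.000)–(3.000,6.028)
cell (4,4): code 0010 → (4.000,4.084)–(4.047,5.000)
cell (4,5): code 0001 → (4.047,5.000)–(4.000,5.071)
total: 14 segments, chained into 1 closed loop(s), length Σ = 11.147934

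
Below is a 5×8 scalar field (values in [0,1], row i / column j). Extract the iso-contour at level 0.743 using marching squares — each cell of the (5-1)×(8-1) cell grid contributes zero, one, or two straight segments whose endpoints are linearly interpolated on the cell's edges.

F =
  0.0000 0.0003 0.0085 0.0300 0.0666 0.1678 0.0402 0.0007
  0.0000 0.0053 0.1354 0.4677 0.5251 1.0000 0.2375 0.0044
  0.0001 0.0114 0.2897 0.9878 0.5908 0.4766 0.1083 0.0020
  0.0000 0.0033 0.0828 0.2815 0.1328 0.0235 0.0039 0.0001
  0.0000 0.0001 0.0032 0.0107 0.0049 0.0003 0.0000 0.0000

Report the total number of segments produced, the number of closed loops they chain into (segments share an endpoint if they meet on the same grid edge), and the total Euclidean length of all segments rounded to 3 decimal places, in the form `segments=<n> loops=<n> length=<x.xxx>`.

segments=8 loops=2 length=4.970

cell (0,4): code 0100 → (0.691,5.000)–(1.000,4.459)
cell (0,5): code 1000 → (1.000,5.337)–(0.691,5.000)
cell (1,2): code 0100 → (1.529,3.000)–(2.000,2.649)
cell (1,3): code 1000 → (2.000,3.617)–(1.529,3.000)
cell (1,4): code 0010 → (1.000,4.459)–(1.491,5.000)
cell (1,5): code 0001 → (1.491,5.000)–(1.000,5.337)
cell (2,2): code 0010 → (2.000,2.649)–(2.347,3.000)
cell (2,3): code 0001 → (2.347,3.000)–(2.000,3.617)
total: 8 segments, chained into 2 closed loop(s), length Σ = 4.969597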